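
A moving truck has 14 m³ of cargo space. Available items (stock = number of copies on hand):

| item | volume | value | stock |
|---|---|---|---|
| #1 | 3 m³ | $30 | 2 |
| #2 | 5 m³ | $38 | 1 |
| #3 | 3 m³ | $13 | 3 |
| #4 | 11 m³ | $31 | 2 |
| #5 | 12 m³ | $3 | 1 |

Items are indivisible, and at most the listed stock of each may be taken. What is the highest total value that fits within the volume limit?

$111

Best selections within volume 14 and stock limits:
- 2×#1 + 1×#2 + 1×#3: volume 14, value 111
- 2×#1 + 1×#2: volume 11, value 98
- 1×#1 + 1×#2 + 2×#3: volume 14, value 94
Best: $111.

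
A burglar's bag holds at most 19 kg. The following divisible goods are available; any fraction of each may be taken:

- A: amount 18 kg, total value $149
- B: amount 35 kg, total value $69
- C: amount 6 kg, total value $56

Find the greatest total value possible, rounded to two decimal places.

Take in order of value per unit:
- C (56/6 per unit): all 6 → value 56, running total 56.00
- A (149/18 per unit): 13 of 18 → value 13×149/18 = 107.6111, running total 163.61
Total 163.61.

163.61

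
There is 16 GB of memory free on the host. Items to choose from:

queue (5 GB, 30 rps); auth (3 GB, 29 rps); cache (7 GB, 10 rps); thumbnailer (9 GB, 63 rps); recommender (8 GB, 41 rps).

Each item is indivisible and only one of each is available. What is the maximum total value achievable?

100 rps

Check high-value combinations within 16 GB:
- queue+auth+recommender: memory 5+3+8=16, value 30+29+41=100
- queue+thumbnailer: memory 5+9=14, value 30+63=93
- auth+thumbnailer: memory 3+9=12, value 29+63=92
- cache+thumbnailer: memory 7+9=16, value 10+63=73
Best: 100 rps.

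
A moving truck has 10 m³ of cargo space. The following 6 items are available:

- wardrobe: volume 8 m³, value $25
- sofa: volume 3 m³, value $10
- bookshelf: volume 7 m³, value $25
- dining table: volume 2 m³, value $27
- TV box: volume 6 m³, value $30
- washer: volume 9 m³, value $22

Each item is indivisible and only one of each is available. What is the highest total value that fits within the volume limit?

$57

Check high-value combinations within 10 m³:
- dining table+TV box: volume 2+6=8, value 27+30=57
- bookshelf+dining table: volume 7+2=9, value 25+27=52
- wardrobe+dining table: volume 8+2=10, value 25+27=52
- sofa+TV box: volume 3+6=9, value 10+30=40
- sofa+dining table: volume 3+2=5, value 10+27=37
Best: $57.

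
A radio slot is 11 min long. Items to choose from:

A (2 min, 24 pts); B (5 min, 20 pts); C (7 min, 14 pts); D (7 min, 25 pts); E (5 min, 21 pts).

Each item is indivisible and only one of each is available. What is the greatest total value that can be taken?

49 pts

Check high-value combinations within 11 min:
- A+D: duration 2+7=9, value 24+25=49
- A+E: duration 2+5=7, value 24+21=45
- A+B: duration 2+5=7, value 24+20=44
- B+E: duration 5+5=10, value 20+21=41
Best: 49 pts.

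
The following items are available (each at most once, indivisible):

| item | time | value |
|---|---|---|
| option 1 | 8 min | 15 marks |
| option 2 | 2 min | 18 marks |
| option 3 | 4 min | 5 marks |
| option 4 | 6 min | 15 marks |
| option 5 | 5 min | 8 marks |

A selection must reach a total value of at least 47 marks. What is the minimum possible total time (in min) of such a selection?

Subsets with value ≥ 47, sorted by total time:
- option 1+option 2+option 4: time 16, value 48
- option 1+option 2+option 3+option 4: time 20, value 53
Minimum time: 16 min.

16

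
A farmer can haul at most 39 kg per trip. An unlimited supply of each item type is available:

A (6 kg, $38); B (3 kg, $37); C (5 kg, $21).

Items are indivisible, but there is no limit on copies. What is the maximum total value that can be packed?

Best value-per-unit is B at 37/3, and filling with it alone uses weight 13×3=39. No mix of the others beats 13×37 = 481.

$481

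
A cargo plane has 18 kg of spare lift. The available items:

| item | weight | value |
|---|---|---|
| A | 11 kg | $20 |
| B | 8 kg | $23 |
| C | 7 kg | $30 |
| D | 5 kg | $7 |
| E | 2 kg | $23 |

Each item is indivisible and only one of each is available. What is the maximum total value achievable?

$76

Check high-value combinations within 18 kg:
- B+C+E: weight 8+7+2=17, value 23+30+23=76
- C+D+E: weight 7+5+2=14, value 30+7+23=60
- C+E: weight 7+2=9, value 30+23=53
Best: $76.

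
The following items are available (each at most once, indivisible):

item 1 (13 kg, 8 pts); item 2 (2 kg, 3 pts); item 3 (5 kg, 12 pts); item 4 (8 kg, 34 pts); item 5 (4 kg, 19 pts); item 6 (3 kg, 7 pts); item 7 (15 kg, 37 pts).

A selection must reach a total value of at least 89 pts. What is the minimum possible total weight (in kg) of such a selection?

Subsets with value ≥ 89, sorted by total weight:
- item 4+item 5+item 7: weight 27, value 90
- item 2+item 4+item 5+item 7: weight 29, value 93
- item 4+item 5+item 6+item 7: weight 30, value 97
Minimum weight: 27 kg.

27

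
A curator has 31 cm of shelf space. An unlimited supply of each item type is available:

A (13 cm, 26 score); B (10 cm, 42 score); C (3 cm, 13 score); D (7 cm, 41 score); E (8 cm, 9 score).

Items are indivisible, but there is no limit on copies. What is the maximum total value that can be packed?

Best value-per-unit is D at 41/7; filling with it alone gives 4×41 = 164.
Optimal mix: 1×C + 4×D → length 31, value 177.

177 score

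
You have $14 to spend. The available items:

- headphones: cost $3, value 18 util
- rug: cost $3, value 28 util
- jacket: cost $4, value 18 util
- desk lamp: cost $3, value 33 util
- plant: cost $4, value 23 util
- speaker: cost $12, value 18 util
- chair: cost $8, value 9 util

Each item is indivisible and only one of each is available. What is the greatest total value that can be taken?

Check high-value combinations within $14:
- headphones+rug+desk lamp+plant: cost 3+3+3+4=13, value 18+28+33+23=102
- rug+jacket+desk lamp+plant: cost 3+4+3+4=14, value 28+18+33+23=102
- headphones+rug+jacket+desk lamp: cost 3+3+4+3=13, value 18+28+18+33=97
- headphones+jacket+desk lamp+plant: cost 3+4+3+4=14, value 18+18+33+23=92
Best: 102 util.

102 util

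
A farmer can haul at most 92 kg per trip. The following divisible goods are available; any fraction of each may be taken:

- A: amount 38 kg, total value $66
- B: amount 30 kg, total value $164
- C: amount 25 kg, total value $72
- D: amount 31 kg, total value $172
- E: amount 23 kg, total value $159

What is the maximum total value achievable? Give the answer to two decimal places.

518.04

Take in order of value per unit:
- E (159/23 per unit): all 23 → value 159, running total 159.00
- D (172/31 per unit): all 31 → value 172, running total 331.00
- B (164/30 per unit): all 30 → value 164, running total 495.00
- C (72/25 per unit): 8 of 25 → value 8×72/25 = 23.0400, running total 518.04
Total 518.04.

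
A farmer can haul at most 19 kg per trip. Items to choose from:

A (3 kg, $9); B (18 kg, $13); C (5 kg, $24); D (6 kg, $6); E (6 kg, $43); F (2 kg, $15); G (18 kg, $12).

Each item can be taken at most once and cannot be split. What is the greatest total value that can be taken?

Check high-value combinations within 19 kg:
- A+C+E+F: weight 3+5+6+2=16, value 9+24+43+15=91
- C+D+E+F: weight 5+6+6+2=19, value 24+6+43+15=88
- C+E+F: weight 5+6+2=13, value 24+43+15=82
- A+C+E: weight 3+5+6=14, value 9+24+43=76
- C+D+E: weight 5+6+6=17, value 24+6+43=73
Best: $91.

$91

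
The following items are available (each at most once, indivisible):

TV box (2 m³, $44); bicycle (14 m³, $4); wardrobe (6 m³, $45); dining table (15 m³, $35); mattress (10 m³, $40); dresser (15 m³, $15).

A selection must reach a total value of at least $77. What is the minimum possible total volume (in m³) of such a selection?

Subsets with value ≥ 77, sorted by total volume:
- TV box+wardrobe: volume 8, value 89
- TV box+mattress: volume 12, value 84
- wardrobe+mattress: volume 16, value 85
Minimum volume: 8 m³.

8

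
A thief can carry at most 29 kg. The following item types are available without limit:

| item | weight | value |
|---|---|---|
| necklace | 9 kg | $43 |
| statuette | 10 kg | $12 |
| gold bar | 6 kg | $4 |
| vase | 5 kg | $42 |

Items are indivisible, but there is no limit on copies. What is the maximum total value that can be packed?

$211

Best value-per-unit is vase at 42/5; filling with it alone gives 5×42 = 210.
Optimal mix: 1×necklace + 4×vase → weight 29, value 211.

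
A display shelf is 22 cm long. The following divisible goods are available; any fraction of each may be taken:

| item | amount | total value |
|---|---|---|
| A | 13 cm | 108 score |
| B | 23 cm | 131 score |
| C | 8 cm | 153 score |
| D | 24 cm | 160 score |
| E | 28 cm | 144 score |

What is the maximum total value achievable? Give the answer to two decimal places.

Take in order of value per unit:
- C (153/8 per unit): all 8 → value 153, running total 153.00
- A (108/13 per unit): all 13 → value 108, running total 261.00
- D (160/24 per unit): 1 of 24 → value 1×160/24 = 6.6667, running total 267.67
Total 267.67.

267.67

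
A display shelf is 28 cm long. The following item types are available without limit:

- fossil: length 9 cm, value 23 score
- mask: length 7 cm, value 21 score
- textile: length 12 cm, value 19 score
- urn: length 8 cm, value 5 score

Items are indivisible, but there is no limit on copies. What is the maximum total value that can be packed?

Best value-per-unit is mask at 21/7, and filling with it alone uses length 4×7=28. No mix of the others beats 4×21 = 84.

84 score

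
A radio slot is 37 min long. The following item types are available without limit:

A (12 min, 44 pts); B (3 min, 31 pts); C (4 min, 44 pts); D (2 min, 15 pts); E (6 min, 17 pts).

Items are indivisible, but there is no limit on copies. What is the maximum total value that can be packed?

Best value-per-unit is C at 44/4; filling with it alone gives 9×44 = 396.
Optimal mix: 3×B + 7×C → duration 37, value 401.

401 pts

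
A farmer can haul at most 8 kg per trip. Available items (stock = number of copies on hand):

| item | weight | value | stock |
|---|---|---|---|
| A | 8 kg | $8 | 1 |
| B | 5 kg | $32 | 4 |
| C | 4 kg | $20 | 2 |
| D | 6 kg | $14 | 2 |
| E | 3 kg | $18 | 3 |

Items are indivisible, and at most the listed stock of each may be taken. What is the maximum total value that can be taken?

Top feasible selections:
- 1×B + 1×E: weight 8, value 50
- 2×C: weight 8, value 40
Best: $50.

$50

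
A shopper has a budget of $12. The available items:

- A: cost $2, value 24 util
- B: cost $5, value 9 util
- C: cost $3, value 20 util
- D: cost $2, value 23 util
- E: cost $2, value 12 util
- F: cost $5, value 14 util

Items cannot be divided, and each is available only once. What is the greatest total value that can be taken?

81 util

Check high-value combinations within $12:
- A+C+D+F: cost 2+3+2+5=12, value 24+20+23+14=81
- A+C+D+E: cost 2+3+2+2=9, value 24+20+23+12=79
- A+B+C+D: cost 2+5+3+2=12, value 24+9+20+23=76
- A+D+E+F: cost 2+2+2+5=11, value 24+23+12+14=73
- A+C+E+F: cost 2+3+2+5=12, value 24+20+12+14=70
Best: 81 util.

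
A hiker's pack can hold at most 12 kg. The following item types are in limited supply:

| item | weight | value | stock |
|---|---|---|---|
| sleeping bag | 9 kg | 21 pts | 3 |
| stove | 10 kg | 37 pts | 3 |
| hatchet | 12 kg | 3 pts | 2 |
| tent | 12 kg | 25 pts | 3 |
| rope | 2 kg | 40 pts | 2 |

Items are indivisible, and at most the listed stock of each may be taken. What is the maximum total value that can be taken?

Top feasible selections:
- 2×rope: weight 4, value 80
- 1×stove + 1×rope: weight 12, value 77
- 1×sleeping bag + 1×rope: weight 11, value 61
Best: 80 pts.

80 pts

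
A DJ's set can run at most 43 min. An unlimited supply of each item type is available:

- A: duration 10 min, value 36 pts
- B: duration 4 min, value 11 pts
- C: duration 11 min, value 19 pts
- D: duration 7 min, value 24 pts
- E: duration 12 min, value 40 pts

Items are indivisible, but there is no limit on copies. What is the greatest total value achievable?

Best value-per-unit is A at 36/10; filling with it alone gives 4×36 = 144.
Optimal mix: 3×A + 1×E → duration 42, value 148.

148 pts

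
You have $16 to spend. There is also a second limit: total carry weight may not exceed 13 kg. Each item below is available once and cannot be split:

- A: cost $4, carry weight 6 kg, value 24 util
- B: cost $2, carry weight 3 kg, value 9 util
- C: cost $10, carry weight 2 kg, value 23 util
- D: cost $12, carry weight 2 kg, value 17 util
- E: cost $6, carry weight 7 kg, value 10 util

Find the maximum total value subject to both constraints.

Feasible sets respecting both limits:
- A+B+C: cost 16, carry weight 11, value 56
- A+C: cost 14, carry weight 8, value 47
- A+D: cost 16, carry weight 8, value 41
- A+E: cost 10, carry weight 13, value 34
Best: 56 util.

56 util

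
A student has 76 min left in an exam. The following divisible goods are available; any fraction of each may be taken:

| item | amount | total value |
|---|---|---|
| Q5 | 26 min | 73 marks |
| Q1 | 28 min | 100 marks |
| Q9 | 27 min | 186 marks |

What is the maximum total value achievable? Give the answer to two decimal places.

344.96

Take in order of value per unit:
- Q9 (186/27 per unit): all 27 → value 186, running total 186.00
- Q1 (100/28 per unit): all 28 → value 100, running total 286.00
- Q5 (73/26 per unit): 21 of 26 → value 21×73/26 = 58.9615, running total 344.96
Total 344.96.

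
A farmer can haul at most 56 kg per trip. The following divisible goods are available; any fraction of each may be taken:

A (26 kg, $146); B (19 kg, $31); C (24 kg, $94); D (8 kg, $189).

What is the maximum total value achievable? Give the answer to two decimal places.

421.17

Take in order of value per unit:
- D (189/8 per unit): all 8 → value 189, running total 189.00
- A (146/26 per unit): all 26 → value 146, running total 335.00
- C (94/24 per unit): 22 of 24 → value 22×94/24 = 86.1667, running total 421.17
Total 421.17.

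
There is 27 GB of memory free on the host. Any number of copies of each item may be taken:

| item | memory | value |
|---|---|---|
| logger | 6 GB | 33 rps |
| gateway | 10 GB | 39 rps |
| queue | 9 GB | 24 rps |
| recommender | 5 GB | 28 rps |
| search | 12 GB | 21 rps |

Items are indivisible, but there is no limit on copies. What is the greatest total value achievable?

150 rps

Best value-per-unit is recommender at 28/5; filling with it alone gives 5×28 = 140.
Optimal mix: 2×logger + 3×recommender → memory 27, value 150.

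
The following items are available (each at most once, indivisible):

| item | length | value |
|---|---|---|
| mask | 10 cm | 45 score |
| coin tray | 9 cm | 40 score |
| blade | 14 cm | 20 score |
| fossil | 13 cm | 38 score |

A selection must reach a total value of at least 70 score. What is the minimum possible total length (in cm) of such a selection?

19

Subsets with value ≥ 70, sorted by total length:
- mask+coin tray: length 19, value 85
- coin tray+fossil: length 22, value 78
- mask+fossil: length 23, value 83
- mask+coin tray+fossil: length 32, value 123
Minimum length: 19 cm.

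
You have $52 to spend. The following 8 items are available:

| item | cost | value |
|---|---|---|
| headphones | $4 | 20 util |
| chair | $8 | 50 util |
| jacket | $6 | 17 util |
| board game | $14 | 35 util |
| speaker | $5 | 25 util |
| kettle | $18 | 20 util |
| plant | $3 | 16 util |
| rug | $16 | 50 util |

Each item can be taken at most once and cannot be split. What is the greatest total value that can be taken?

196 util

This is a 0/1 knapsack; check combinations near the capacity.
- headphones+chair+board game+speaker+plant+rug: cost 4+8+14+5+3+16=50, value 20+50+35+25+16+50=196
- chair+jacket+board game+speaker+plant+rug: cost 8+6+14+5+3+16=52, value 50+17+35+25+16+50=193
- headphones+chair+jacket+board game+plant+rug: cost 4+8+6+14+3+16=51, value 20+50+17+35+16+50=188
- headphones+chair+board game+speaker+rug: cost 4+8+14+5+16=47, value 20+50+35+25+50=180
- headphones+chair+jacket+speaker+plant+rug: cost 4+8+6+5+3+16=42, value 20+50+17+25+16+50=178
Best: 196 util.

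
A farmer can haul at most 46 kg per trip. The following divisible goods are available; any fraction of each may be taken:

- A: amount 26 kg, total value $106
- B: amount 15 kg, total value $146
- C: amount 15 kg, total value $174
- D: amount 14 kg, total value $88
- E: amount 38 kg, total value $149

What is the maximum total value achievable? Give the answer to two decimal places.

416.15

Take in order of value per unit:
- C (174/15 per unit): all 15 → value 174, running total 174.00
- B (146/15 per unit): all 15 → value 146, running total 320.00
- D (88/14 per unit): all 14 → value 88, running total 408.00
- A (106/26 per unit): 2 of 26 → value 2×106/26 = 8.1538, running total 416.15
Total 416.15.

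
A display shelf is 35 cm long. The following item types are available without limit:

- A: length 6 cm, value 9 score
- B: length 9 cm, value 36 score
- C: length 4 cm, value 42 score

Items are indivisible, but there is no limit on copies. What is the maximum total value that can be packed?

336 score

Best value-per-unit is C at 42/4, and filling with it alone uses length 8×4=32. No mix of the others beats 8×42 = 336.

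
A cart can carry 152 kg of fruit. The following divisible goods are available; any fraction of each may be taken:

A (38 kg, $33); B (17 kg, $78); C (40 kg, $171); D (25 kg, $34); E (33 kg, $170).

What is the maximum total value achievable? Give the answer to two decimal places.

Take in order of value per unit:
- E (170/33 per unit): all 33 → value 170, running total 170.00
- B (78/17 per unit): all 17 → value 78, running total 248.00
- C (171/40 per unit): all 40 → value 171, running total 419.00
- D (34/25 per unit): all 25 → value 34, running total 453.00
- A (33/38 per unit): 37 of 38 → value 37×33/38 = 32.1316, running total 485.13
Total 485.13.

485.13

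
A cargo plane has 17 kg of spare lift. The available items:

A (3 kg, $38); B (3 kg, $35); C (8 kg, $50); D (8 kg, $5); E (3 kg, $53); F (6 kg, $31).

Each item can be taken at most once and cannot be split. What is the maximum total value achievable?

$176

Check high-value combinations within 17 kg:
- A+B+C+E: weight 3+3+8+3=17, value 38+35+50+53=176
- A+B+E+F: weight 3+3+3+6=15, value 38+35+53+31=157
- A+C+E: weight 3+8+3=14, value 38+50+53=141
- B+C+E: weight 3+8+3=14, value 35+50+53=138
- C+E+F: weight 8+3+6=17, value 50+53+31=134
Best: $176.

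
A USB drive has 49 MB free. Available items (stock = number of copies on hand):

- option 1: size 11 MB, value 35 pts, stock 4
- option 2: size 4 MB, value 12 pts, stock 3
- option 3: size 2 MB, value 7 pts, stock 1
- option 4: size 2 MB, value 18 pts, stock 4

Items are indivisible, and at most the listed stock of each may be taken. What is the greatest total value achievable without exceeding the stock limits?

201 pts

Top feasible selections:
- 3×option 1 + 2×option 2 + 4×option 4: size 49, value 201
- 3×option 1 + 1×option 2 + 1×option 3 + 4×option 4: size 47, value 196
- 3×option 1 + 2×option 2 + 1×option 3 + 3×option 4: size 49, value 190
- 3×option 1 + 1×option 2 + 4×option 4: size 45, value 189
Best: 201 pts.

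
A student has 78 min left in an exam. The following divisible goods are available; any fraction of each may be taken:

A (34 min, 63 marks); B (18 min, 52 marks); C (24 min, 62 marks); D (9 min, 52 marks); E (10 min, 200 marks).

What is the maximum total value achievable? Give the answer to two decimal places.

397.50

Take in order of value per unit:
- E (200/10 per unit): all 10 → value 200, running total 200.00
- D (52/9 per unit): all 9 → value 52, running total 252.00
- B (52/18 per unit): all 18 → value 52, running total 304.00
- C (62/24 per unit): all 24 → value 62, running total 366.00
- A (63/34 per unit): 17 of 34 → value 17×63/34 = 31.5000, running total 397.50
Total 397.50.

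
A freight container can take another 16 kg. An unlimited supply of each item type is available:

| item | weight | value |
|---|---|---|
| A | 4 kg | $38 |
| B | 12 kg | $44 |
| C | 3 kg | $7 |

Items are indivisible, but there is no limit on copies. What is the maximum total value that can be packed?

Best value-per-unit is A at 38/4, and filling with it alone uses weight 4×4=16. No mix of the others beats 4×38 = 152.

$152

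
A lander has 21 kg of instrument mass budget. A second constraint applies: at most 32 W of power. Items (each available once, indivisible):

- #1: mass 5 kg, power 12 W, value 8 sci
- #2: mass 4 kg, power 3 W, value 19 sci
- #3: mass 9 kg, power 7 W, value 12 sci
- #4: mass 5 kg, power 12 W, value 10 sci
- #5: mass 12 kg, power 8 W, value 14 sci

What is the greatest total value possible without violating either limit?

43 sci

Feasible sets respecting both limits:
- #2+#4+#5: mass 21, power 23, value 43
- #2+#3+#4: mass 18, power 22, value 41
- #1+#2+#5: mass 21, power 23, value 41
- #1+#2+#3: mass 18, power 22, value 39
Best: 43 sci.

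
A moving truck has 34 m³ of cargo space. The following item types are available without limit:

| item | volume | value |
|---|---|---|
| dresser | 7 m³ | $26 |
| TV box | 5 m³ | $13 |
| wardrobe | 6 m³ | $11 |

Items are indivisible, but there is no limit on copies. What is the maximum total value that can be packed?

$117

Best value-per-unit is dresser at 26/7; filling with it alone gives 4×26 = 104.
Optimal mix: 4×dresser + 1×TV box → volume 33, value 117.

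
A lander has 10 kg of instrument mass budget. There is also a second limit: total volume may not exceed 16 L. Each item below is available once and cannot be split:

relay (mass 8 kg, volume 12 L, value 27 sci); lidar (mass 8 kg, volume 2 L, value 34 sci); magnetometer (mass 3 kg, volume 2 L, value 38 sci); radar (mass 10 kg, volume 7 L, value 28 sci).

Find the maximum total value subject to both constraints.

Feasible sets respecting both limits:
- magnetometer: mass 3, volume 2, value 38
- lidar: mass 8, volume 2, value 34
- radar: mass 10, volume 7, value 28
Best: 38 sci.

38 sci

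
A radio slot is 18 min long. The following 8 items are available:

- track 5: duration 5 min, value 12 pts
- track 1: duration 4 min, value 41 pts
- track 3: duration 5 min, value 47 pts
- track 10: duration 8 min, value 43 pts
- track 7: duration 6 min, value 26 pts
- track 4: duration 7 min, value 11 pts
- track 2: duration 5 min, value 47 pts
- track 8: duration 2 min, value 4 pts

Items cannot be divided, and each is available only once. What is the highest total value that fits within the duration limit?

Check high-value combinations within 18 min:
- track 1+track 3+track 2+track 8: duration 4+5+5+2=16, value 41+47+47+4=139
- track 3+track 10+track 2: duration 5+8+5=18, value 47+43+47=137
- track 1+track 3+track 2: duration 4+5+5=14, value 41+47+47=135
- track 1+track 3+track 10: duration 4+5+8=17, value 41+47+43=131
Best: 139 pts.

139 pts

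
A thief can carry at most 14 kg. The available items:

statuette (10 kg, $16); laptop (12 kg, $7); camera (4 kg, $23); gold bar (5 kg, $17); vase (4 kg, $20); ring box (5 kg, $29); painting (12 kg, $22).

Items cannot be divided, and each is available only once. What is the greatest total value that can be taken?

Check high-value combinations within 14 kg:
- camera+vase+ring box: weight 4+4+5=13, value 23+20+29=72
- camera+gold bar+ring box: weight 4+5+5=14, value 23+17+29=69
- gold bar+vase+ring box: weight 5+4+5=14, value 17+20+29=66
- camera+gold bar+vase: weight 4+5+4=13, value 23+17+20=60
- camera+ring box: weight 4+5=9, value 23+29=52
Best: $72.

$72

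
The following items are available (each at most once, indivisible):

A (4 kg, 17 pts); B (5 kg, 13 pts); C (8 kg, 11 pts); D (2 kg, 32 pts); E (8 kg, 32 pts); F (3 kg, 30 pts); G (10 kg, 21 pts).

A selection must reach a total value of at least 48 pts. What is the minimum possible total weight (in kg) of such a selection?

Subsets with value ≥ 48, sorted by total weight:
- D+F: weight 5, value 62
- A+D: weight 6, value 49
- A+D+F: weight 9, value 79
- B+D+F: weight 10, value 75
Minimum weight: 5 kg.

5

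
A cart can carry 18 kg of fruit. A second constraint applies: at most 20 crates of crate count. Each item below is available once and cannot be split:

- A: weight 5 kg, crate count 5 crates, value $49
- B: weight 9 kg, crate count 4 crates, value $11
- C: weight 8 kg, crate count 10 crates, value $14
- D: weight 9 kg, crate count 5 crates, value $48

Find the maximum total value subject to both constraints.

$97

Feasible sets respecting both limits:
- A+D: weight 14, crate count 10, value 97
- A+C: weight 13, crate count 15, value 63
- C+D: weight 17, crate count 15, value 62
Best: $97.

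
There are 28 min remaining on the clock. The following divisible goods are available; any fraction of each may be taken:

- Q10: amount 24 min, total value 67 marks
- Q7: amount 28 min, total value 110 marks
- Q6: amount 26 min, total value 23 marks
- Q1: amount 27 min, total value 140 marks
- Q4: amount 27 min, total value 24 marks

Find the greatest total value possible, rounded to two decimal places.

Take in order of value per unit:
- Q1 (140/27 per unit): all 27 → value 140, running total 140.00
- Q7 (110/28 per unit): 1 of 28 → value 1×110/28 = 3.9286, running total 143.93
Total 143.93.

143.93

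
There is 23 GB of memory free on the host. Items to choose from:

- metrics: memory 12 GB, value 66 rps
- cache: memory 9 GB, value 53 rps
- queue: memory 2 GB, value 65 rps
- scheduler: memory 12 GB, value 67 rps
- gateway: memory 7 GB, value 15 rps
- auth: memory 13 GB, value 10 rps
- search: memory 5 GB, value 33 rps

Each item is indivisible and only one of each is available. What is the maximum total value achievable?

Check high-value combinations within 23 GB:
- cache+queue+scheduler: memory 9+2+12=23, value 53+65+67=185
- metrics+cache+queue: memory 12+9+2=23, value 66+53+65=184
- cache+queue+gateway+search: memory 9+2+7+5=23, value 53+65+15+33=166
- queue+scheduler+search: memory 2+12+5=19, value 65+67+33=165
- metrics+queue+search: memory 12+2+5=19, value 66+65+33=164
Best: 185 rps.

185 rps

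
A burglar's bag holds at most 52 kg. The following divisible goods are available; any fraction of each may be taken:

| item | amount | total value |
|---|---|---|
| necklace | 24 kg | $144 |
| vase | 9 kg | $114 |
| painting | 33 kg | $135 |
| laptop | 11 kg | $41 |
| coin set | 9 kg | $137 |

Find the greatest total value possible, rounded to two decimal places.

435.91

Take in order of value per unit:
- coin set (137/9 per unit): all 9 → value 137, running total 137.00
- vase (114/9 per unit): all 9 → value 114, running total 251.00
- necklace (144/24 per unit): all 24 → value 144, running total 395.00
- painting (135/33 per unit): 10 of 33 → value 10×135/33 = 40.9091, running total 435.91
Total 435.91.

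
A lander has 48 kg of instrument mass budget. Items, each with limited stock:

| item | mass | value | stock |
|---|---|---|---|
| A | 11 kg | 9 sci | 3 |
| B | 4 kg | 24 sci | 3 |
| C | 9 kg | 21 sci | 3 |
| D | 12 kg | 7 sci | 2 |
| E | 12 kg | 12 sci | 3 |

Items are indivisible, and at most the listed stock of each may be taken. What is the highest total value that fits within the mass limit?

135 sci

Top feasible selections:
- 3×B + 3×C: mass 39, value 135
- 3×B + 2×C + 1×E: mass 42, value 126
Best: 135 sci.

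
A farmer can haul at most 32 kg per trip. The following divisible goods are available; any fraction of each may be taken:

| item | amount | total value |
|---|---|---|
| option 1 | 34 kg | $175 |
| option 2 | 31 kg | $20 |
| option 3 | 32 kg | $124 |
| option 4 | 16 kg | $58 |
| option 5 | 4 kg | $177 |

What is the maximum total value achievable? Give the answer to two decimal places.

Take in order of value per unit:
- option 5 (177/4 per unit): all 4 → value 177, running total 177.00
- option 1 (175/34 per unit): 28 of 34 → value 28×175/34 = 144.1176, running total 321.12
Total 321.12.

321.12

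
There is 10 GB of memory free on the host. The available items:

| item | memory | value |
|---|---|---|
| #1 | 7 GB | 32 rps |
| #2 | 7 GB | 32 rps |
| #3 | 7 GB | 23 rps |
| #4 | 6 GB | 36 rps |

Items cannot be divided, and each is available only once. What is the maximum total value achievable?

Check high-value combinations within 10 GB:
- #4: memory 6, value 36
- #1: memory 7, value 32
- #2: memory 7, value 32
- #3: memory 7, value 23
Best: 36 rps.

36 rps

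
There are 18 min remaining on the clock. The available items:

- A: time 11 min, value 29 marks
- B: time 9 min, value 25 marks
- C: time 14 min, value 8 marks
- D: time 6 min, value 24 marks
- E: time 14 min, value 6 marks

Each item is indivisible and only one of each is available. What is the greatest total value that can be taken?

53 marks

Check high-value combinations within 18 min:
- A+D: time 11+6=17, value 29+24=53
- B+D: time 9+6=15, value 25+24=49
- A: time 11, value 29
- B: time 9, value 25
- D: time 6, value 24
Best: 53 marks.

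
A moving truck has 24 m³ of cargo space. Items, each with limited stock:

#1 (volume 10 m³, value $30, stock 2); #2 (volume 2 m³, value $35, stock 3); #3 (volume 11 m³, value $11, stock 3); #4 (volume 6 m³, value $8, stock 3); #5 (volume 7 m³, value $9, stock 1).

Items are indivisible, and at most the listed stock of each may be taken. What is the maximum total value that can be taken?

Top feasible selections:
- 1×#1 + 3×#2 + 1×#5: volume 23, value 144
- 1×#1 + 3×#2 + 1×#4: volume 22, value 143
- 1×#1 + 3×#2: volume 16, value 135
Best: $144.

$144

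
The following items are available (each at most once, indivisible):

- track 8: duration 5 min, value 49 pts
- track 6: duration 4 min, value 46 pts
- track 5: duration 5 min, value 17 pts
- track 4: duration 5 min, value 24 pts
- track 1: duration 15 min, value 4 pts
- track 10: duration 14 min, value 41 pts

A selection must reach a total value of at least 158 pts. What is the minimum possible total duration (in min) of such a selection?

Subsets with value ≥ 158, sorted by total duration:
- track 8+track 6+track 4+track 10: duration 28, value 160
- track 8+track 6+track 5+track 4+track 10: duration 33, value 177
- track 8+track 6+track 4+track 1+track 10: duration 43, value 164
Minimum duration: 28 min.

28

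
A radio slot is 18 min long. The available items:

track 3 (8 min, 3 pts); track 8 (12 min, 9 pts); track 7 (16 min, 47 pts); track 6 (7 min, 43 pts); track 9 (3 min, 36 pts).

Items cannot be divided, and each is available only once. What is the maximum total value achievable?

Check high-value combinations within 18 min:
- track 3+track 6+track 9: duration 8+7+3=18, value 3+43+36=82
- track 6+track 9: duration 7+3=10, value 43+36=79
- track 7: duration 16, value 47
- track 3+track 6: duration 8+7=15, value 3+43=46
- track 8+track 9: duration 12+3=15, value 9+36=45
Best: 82 pts.

82 pts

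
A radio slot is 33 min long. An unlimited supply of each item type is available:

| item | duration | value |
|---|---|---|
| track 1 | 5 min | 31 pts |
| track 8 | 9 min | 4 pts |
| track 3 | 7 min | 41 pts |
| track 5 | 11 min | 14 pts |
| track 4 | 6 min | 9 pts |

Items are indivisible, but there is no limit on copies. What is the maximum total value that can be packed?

196 pts

Best value-per-unit is track 1 at 31/5; filling with it alone gives 6×31 = 186.
Optimal mix: 5×track 1 + 1×track 3 → duration 32, value 196.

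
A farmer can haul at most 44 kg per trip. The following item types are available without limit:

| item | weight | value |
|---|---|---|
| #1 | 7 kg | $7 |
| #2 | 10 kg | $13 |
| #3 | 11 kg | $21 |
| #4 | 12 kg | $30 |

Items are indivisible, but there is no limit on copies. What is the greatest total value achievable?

$97

Best value-per-unit is #4 at 30/12; filling with it alone gives 3×30 = 90.
Optimal mix: 1×#1 + 3×#4 → weight 43, value 97.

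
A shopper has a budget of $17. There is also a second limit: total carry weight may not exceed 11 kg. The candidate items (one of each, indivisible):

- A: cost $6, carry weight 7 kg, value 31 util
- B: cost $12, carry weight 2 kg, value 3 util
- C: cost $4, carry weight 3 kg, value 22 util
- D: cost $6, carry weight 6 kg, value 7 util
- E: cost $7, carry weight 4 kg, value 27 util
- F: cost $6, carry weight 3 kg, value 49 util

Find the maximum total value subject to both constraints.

Feasible sets respecting both limits:
- C+E+F: cost 17, carry weight 10, value 98
- A+F: cost 12, carry weight 10, value 80
- E+F: cost 13, carry weight 7, value 76
- C+F: cost 10, carry weight 6, value 71
Best: 98 util.

98 util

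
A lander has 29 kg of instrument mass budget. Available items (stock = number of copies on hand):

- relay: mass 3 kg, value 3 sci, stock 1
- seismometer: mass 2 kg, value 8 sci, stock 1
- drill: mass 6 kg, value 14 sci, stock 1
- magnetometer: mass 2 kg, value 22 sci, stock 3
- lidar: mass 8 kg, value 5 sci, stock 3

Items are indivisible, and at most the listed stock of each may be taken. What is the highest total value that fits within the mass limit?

Best selections within mass 29 and stock limits:
- 1×relay + 1×seismometer + 1×drill + 3×magnetometer + 1×lidar: mass 25, value 96
- 1×seismometer + 1×drill + 3×magnetometer + 1×lidar: mass 22, value 93
- 1×relay + 1×seismometer + 1×drill + 3×magnetometer: mass 17, value 91
- 1×drill + 3×magnetometer + 2×lidar: mass 28, value 90
Best: 96 sci.

96 sci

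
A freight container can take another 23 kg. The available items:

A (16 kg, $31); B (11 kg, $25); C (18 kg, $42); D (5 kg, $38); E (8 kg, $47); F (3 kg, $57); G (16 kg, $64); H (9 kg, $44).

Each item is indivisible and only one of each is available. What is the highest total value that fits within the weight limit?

$148

Check high-value combinations within 23 kg:
- E+F+H: weight 8+3+9=20, value 47+57+44=148
- D+E+F: weight 5+8+3=16, value 38+47+57=142
- D+F+H: weight 5+3+9=17, value 38+57+44=139
- B+E+F: weight 11+8+3=22, value 25+47+57=129
- D+E+H: weight 5+8+9=22, value 38+47+44=129
Best: $148.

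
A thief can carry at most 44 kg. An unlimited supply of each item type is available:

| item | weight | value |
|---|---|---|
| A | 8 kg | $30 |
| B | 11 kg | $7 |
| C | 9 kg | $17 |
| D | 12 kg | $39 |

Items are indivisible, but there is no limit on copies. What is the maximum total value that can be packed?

$159

Best value-per-unit is A at 30/8; filling with it alone gives 5×30 = 150.
Optimal mix: 4×A + 1×D → weight 44, value 159.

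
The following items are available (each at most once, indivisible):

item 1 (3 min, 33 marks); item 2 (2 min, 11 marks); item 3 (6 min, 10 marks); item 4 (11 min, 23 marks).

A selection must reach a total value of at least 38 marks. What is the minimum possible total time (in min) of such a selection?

Subsets with value ≥ 38, sorted by total time:
- item 1+item 2: time 5, value 44
- item 1+item 3: time 9, value 43
Minimum time: 5 min.

5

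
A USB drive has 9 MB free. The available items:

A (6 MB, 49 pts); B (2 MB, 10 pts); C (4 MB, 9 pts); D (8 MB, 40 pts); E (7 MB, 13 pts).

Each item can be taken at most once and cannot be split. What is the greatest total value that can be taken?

59 pts

This is a 0/1 knapsack; check combinations near the capacity.
- A+B: size 6+2=8, value 49+10=59
- A: size 6, value 49
- D: size 8, value 40
- B+E: size 2+7=9, value 10+13=23
- B+C: size 2+4=6, value 10+9=19
Best: 59 pts.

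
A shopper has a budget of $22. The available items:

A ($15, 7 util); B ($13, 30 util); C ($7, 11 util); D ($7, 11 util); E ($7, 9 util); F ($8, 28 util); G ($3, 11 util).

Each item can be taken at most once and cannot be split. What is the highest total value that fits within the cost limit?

58 util

This is a 0/1 knapsack; check combinations near the capacity.
- B+F: cost 13+8=21, value 30+28=58
- C+F+G: cost 7+8+3=18, value 11+28+11=50
- D+F+G: cost 7+8+3=18, value 11+28+11=50
- C+D+F: cost 7+7+8=22, value 11+11+28=50
Best: 58 util.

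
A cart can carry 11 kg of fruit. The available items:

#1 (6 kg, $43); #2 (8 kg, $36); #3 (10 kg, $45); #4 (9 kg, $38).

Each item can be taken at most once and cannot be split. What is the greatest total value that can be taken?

This is a 0/1 knapsack; check combinations near the capacity.
- #3: weight 10, value 45
- #1: weight 6, value 43
- #4: weight 9, value 38
- #2: weight 8, value 36
Best: $45.

$45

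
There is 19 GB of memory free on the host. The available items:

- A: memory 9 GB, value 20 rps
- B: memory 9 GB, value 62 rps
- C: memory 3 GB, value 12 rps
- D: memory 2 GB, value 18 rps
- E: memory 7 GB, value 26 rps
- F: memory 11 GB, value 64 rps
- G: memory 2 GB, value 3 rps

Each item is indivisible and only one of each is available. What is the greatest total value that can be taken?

Check high-value combinations within 19 GB:
- B+D+E: memory 9+2+7=18, value 62+18+26=106
- B+C+E: memory 9+3+7=19, value 62+12+26=100
- C+D+F+G: memory 3+2+11+2=18, value 12+18+64+3=97
Best: 106 rps.

106 rps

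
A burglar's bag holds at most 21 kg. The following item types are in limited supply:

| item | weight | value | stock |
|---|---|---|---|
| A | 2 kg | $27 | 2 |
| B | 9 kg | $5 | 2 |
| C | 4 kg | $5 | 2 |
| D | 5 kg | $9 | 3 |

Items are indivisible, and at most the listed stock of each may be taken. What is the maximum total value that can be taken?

Top feasible selections:
- 2×A + 3×D: weight 19, value 81
- 2×A + 1×C + 2×D: weight 18, value 77
Best: $81.

$81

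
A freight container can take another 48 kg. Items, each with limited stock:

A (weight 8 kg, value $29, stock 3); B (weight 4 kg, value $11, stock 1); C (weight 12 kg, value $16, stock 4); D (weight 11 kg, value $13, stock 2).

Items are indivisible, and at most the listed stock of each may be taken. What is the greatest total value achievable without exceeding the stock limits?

$119

Top feasible selections:
- 3×A + 2×C: weight 48, value 119
- 3×A + 1×C + 1×D: weight 47, value 116
Best: $119.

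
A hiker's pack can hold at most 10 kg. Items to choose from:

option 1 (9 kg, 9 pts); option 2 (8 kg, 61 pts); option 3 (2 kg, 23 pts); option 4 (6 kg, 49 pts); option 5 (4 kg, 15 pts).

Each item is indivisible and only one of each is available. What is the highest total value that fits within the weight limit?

84 pts

Check high-value combinations within 10 kg:
- option 2+option 3: weight 8+2=10, value 61+23=84
- option 3+option 4: weight 2+6=8, value 23+49=72
- option 4+option 5: weight 6+4=10, value 49+15=64
Best: 84 pts.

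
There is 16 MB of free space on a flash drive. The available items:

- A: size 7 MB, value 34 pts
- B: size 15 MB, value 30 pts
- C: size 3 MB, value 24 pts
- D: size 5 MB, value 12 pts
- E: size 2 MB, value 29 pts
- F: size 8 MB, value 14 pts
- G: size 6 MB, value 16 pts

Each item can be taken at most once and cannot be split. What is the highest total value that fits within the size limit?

87 pts

Check high-value combinations within 16 MB:
- A+C+E: size 7+3+2=12, value 34+24+29=87
- C+D+E+G: size 3+5+2+6=16, value 24+12+29+16=81
- A+E+G: size 7+2+6=15, value 34+29+16=79
Best: 87 pts.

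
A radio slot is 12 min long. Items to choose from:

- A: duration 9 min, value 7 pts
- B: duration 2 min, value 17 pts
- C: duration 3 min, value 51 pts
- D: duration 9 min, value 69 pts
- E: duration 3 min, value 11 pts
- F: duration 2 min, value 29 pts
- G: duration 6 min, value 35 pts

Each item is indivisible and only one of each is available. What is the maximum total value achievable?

Check high-value combinations within 12 min:
- C+D: duration 3+9=12, value 51+69=120
- C+F+G: duration 3+2+6=11, value 51+29+35=115
- B+C+E+F: duration 2+3+3+2=10, value 17+51+11+29=108
Best: 120 pts.

120 pts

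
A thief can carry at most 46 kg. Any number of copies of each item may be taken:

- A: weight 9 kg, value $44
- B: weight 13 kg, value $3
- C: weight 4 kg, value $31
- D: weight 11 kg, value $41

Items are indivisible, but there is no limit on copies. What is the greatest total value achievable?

$341

Best value-per-unit is C at 31/4, and filling with it alone uses weight 11×4=44. No mix of the others beats 11×31 = 341.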